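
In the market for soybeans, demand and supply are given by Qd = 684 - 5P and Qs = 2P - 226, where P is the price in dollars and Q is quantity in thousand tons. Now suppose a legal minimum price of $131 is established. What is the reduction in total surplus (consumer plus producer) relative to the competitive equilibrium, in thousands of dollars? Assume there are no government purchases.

In a free market, 684 - 5P = 2P - 226 gives the equilibrium P* = 130, Q* = 34.
The floor of 131 is above the equilibrium price 130, so it binds.
At P = 131: Qd = 684 - 5·131 = 29 and Qs = 2·131 - 226 = 36.
Quantity traded falls to 29. At Q = 29 the demand price is (684 - 29)/5 = 131 and the supply price is (226 + 29)/2 = 127.5.
Deadweight loss = ½ · (131 - 127.5) · (34 - 29) = ½ · 3.5 · 5 = 8.75.

8.75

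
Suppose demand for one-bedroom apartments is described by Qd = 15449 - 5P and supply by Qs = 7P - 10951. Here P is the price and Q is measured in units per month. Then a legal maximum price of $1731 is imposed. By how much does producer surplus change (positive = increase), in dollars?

In a free market, 15449 - 5P = 7P - 10951 gives the equilibrium P* = 2200, Q* = 4449.
The ceiling of 1731 is below the equilibrium price 2200, so it binds.
At P = 1731: Qd = 15449 - 5·1731 = 6794 and Qs = 7·1731 - 10951 = 1166.
Producer surplus without the control is ½ · (2200 - 10951/7) · 4449 = 19793601/14.
With the ceiling, producers sell 1166 units at 1731, so PS = ½ · (1731 - 10951/7) · 1166 = 679778/7.
Change in producer surplus = 679778/7 - 19793601/14 = -1316717.5.

-1316717.5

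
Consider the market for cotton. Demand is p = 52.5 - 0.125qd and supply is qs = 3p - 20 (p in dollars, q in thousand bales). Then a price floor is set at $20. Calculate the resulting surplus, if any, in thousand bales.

0

Rearranging demand gives qd = 420 - 8p. Equilibrium: 420 - 8p = 3p - 20, so 440 = 11p and p* = 40, q* = 100.
The floor of 20 is below the equilibrium price 40, so it is not binding; the market clears at p* = 40, q* = 100.
Since the control does not bind, there is no surplus.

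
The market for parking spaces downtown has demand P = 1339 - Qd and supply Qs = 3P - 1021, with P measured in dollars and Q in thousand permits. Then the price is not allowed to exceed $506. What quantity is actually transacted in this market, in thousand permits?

Rearranging demand gives Qd = 1339 - P. Setting quantity demanded equal to quantity supplied, 1339 - P = 3P - 1021, gives P* = 590 and Q* = 749.
The ceiling of 506 is below the equilibrium price 590, so it binds.
At P = 506: Qd = 1339 - 506 = 833 and Qs = 3·506 - 1021 = 497.
The quantity actually transacted is the short side, supply: 497.

497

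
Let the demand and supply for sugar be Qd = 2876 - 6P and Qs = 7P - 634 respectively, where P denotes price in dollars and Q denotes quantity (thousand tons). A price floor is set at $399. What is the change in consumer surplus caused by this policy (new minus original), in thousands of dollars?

Setting quantity demanded equal to quantity supplied, 2876 - 6P = 7P - 634, gives P* = 270 and Q* = 1256.
Since 399 > 270, the floor is binding.
At P = 399: Qd = 2876 - 6·399 = 482 and Qs = 7·399 - 634 = 2159.
Consumer surplus without the control is ½ · (1438/3 - 270) · 1256 = 394384/3.
With the floor, consumers buy 482 units at 399, so CS = ½ · (1438/3 - 399) · 482 = 58081/3.
Change in consumer surplus = 58081/3 - 394384/3 = -112101.

-112101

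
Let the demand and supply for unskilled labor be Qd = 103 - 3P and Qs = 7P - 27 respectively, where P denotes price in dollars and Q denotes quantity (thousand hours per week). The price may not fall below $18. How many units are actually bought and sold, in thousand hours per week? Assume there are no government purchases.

Setting quantity demanded equal to quantity supplied, 103 - 3P = 7P - 27, gives P* = 13 and Q* = 64.
The floor of 18 is above the equilibrium price 13, so it binds.
At P = 18: Qd = 103 - 3·18 = 49 and Qs = 7·18 - 27 = 99.
The quantity actually transacted is the short side, demand: 49.

49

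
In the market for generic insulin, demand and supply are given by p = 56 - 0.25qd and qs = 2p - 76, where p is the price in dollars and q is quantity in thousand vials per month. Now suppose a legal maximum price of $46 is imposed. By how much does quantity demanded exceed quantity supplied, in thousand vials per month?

Rearranging demand gives qd = 224 - 4p. Without the control the market clears where 224 - 4p = 2p - 76, i.e. p* = 50 and q* = 24.
Since 46 < 50, the ceiling is binding.
At p = 46: qd = 224 - 4·46 = 40 and qs = 2·46 - 76 = 16.
Shortage = qd - qs = 40 - 16 = 24.

24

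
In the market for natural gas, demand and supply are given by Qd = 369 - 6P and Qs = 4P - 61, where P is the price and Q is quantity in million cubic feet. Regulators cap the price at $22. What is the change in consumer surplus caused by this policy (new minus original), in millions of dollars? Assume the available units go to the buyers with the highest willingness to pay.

-21

Equilibrium: 369 - 6P = 4P - 61, so 430 = 10P and P* = 43, Q* = 111.
Because the ceiling (22) lies below the market-clearing price, it is binding.
At P = 22: Qd = 369 - 6·22 = 237 and Qs = 4·22 - 61 = 27.
Consumer surplus without the control is ½ · (61.5 - 43) · 111 = 1026.75.
With the ceiling, 27 units are sold at 22 (assume they go to the highest-value buyers). The demand price at Q = 27 is 57, so CS = ½ · [(61.5 - 22) + (57 - 22)] · 27 = 1005.75.
Change in consumer surplus = 1005.75 - 1026.75 = -21.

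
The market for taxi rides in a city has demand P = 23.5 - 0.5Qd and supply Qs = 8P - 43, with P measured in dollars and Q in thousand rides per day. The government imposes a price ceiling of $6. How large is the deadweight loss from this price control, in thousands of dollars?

Rearranging demand gives Qd = 47 - 2P. In a free market, 47 - 2P = 8P - 43 gives the equilibrium P* = 9, Q* = 29.
Since 6 < 9, the ceiling is binding.
At P = 6: Qd = 47 - 2·6 = 35 and Qs = 8·6 - 43 = 5.
Quantity traded falls to 5. At Q = 5 the demand price is (47 - 5)/2 = 21 and the supply price is (43 + 5)/8 = 6.
Deadweight loss = ½ · (21 - 6) · (29 - 5) = ½ · 15 · 24 = 180.

180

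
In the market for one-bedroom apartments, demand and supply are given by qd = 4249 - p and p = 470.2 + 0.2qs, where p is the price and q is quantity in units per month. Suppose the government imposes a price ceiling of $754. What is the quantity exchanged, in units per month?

1419

Rearranging supply gives qs = 5p - 2351. Setting quantity demanded equal to quantity supplied, 4249 - p = 5p - 2351, gives p* = 1100 and q* = 3149.
Since 754 < 1100, the ceiling is binding.
At p = 754: qd = 4249 - 754 = 3495 and qs = 5·754 - 2351 = 1419.
The quantity actually transacted is the short side, supply: 1419.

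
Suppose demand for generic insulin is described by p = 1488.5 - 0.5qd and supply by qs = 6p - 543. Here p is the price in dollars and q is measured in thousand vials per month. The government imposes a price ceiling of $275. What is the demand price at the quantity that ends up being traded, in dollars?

Rearranging demand gives qd = 2977 - 2p. Setting quantity demanded equal to quantity supplied, 2977 - 2p = 6p - 543, gives p* = 440 and q* = 2097.
The ceiling of 275 is below the equilibrium price 440, so it binds.
At p = 275: qd = 2977 - 2·275 = 2427 and qs = 6·275 - 543 = 1107.
Only 1107 units reach the market. On the demand curve, the marginal buyer's willingness to pay at q = 1107 is (2977 - 1107)/2 = 935.

935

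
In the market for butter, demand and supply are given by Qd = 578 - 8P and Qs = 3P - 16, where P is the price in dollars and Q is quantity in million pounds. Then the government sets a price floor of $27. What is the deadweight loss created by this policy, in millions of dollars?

In a free market, 578 - 8P = 3P - 16 gives the equilibrium P* = 54, Q* = 146.
The floor of 27 is below the equilibrium price 54, so it is not binding; the market clears at P* = 54, Q* = 146.
Since the control does not bind, no trades are prevented and deadweight loss is zero.

0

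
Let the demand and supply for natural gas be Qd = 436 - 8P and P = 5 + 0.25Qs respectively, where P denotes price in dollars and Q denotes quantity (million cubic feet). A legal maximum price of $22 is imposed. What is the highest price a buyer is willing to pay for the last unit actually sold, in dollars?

46

Rearranging supply gives Qs = 4P - 20. In a free market, 436 - 8P = 4P - 20 gives the equilibrium P* = 38, Q* = 132.
Because the ceiling (22) lies below the market-clearing price, it is binding.
At P = 22: Qd = 436 - 8·22 = 260 and Qs = 4·22 - 20 = 68.
Only 68 units reach the market. On the demand curve, the marginal buyer's willingness to pay at Q = 68 is (436 - 68)/8 = 46.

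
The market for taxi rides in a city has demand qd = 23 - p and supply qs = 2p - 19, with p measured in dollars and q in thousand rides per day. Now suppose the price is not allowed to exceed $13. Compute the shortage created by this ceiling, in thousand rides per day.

Setting quantity demanded equal to quantity supplied, 23 - p = 2p - 19, gives p* = 14 and q* = 9.
Because the ceiling (13) lies below the market-clearing price, it is binding.
At p = 13: qd = 23 - 13 = 10 and qs = 2·13 - 19 = 7.
Shortage = qd - qs = 10 - 7 = 3.

3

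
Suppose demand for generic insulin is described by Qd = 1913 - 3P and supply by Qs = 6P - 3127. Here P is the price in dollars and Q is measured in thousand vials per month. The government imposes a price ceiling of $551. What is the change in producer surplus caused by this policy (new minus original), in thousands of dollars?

Without the control the market clears where 1913 - 3P = 6P - 3127, i.e. P* = 560 and Q* = 233.
The ceiling of 551 is below the equilibrium price 560, so it binds.
At P = 551: Qd = 1913 - 3·551 = 260 and Qs = 6·551 - 3127 = 179.
Producer surplus without the control is ½ · (560 - 3127/6) · 233 = 54289/12.
With the ceiling, producers sell 179 units at 551, so PS = ½ · (551 - 3127/6) · 179 = 32041/12.
Change in producer surplus = 32041/12 - 54289/12 = -1854.

-1854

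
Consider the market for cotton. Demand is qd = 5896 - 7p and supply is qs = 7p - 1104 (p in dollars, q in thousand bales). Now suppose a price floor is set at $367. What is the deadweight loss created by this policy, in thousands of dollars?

0

In a free market, 5896 - 7p = 7p - 1104 gives the equilibrium p* = 500, q* = 2396.
The floor of 367 is below the equilibrium price 500, so it is not binding; the market clears at p* = 500, q* = 2396.
Since the control does not bind, no trades are prevented and deadweight loss is zero.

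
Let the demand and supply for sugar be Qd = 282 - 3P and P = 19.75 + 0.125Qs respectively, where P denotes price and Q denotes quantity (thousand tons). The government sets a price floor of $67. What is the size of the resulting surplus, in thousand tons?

297

Rearranging supply gives Qs = 8P - 158. Without the control the market clears where 282 - 3P = 8P - 158, i.e. P* = 40 and Q* = 162.
Because the floor (67) lies above the market-clearing price, it is binding.
At P = 67: Qd = 282 - 3·67 = 81 and Qs = 8·67 - 158 = 378.
Surplus = Qs - Qd = 378 - 81 = 297.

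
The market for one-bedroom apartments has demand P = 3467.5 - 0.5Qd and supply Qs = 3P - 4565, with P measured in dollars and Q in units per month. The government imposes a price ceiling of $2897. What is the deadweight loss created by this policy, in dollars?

0

Rearranging demand gives Qd = 6935 - 2P. Without the control the market clears where 6935 - 2P = 3P - 4565, i.e. P* = 2300 and Q* = 2335.
The ceiling of 2897 is above the equilibrium price 2300, so it is not binding; the market clears at P* = 2300, Q* = 2335.
Since the control does not bind, no trades are prevented and deadweight loss is zero.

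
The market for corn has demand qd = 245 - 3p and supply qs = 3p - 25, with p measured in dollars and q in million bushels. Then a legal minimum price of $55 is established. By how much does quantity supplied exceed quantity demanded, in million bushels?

60

Setting quantity demanded equal to quantity supplied, 245 - 3p = 3p - 25, gives p* = 45 and q* = 110.
Because the floor (55) lies above the market-clearing price, it is binding.
At p = 55: qd = 245 - 3·55 = 80 and qs = 3·55 - 25 = 140.
Surplus = qs - qd = 140 - 80 = 60.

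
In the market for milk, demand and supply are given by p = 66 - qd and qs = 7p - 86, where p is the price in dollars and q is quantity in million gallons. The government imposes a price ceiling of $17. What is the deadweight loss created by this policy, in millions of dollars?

112

Rearranging demand gives qd = 66 - p. Without the control the market clears where 66 - p = 7p - 86, i.e. p* = 19 and q* = 47.
The ceiling of 17 is below the equilibrium price 19, so it binds.
At p = 17: qd = 66 - 17 = 49 and qs = 7·17 - 86 = 33.
Quantity traded falls to 33. At q = 33 the demand price is 66 - 33 = 33 and the supply price is (86 + 33)/7 = 17.
Deadweight loss = ½ · (33 - 17) · (47 - 33) = ½ · 16 · 14 = 112.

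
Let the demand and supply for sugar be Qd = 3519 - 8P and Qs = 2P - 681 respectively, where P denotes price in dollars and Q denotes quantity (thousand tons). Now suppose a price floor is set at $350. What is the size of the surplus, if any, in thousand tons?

0

Equilibrium: 3519 - 8P = 2P - 681, so 4200 = 10P and P* = 420, Q* = 159.
Since 350 is below P* = 420, the floor does not bind and the free-market outcome prevails.
Since the control does not bind, there is no surplus.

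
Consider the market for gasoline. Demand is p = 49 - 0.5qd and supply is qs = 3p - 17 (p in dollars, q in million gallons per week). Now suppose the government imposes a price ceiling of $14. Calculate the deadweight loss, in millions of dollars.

303.75

Rearranging demand gives qd = 98 - 2p. Setting quantity demanded equal to quantity supplied, 98 - 2p = 3p - 17, gives p* = 23 and q* = 52.
Since 14 < 23, the ceiling is binding.
At p = 14: qd = 98 - 2·14 = 70 and qs = 3·14 - 17 = 25.
Quantity traded falls to 25. At q = 25 the demand price is (98 - 25)/2 = 36.5 and the supply price is (17 + 25)/3 = 14.
Deadweight loss = ½ · (36.5 - 14) · (52 - 25) = ½ · 22.5 · 27 = 303.75.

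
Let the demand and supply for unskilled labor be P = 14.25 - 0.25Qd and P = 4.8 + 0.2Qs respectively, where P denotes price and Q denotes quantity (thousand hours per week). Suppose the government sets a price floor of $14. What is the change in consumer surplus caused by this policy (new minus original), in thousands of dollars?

-55

Rearranging demand gives Qd = 57 - 4P; rearranging supply gives Qs = 5P - 24. Without the control the market clears where 57 - 4P = 5P - 24, i.e. P* = 9 and Q* = 21.
The floor of 14 is above the equilibrium price 9, so it binds.
At P = 14: Qd = 57 - 4·14 = 1 and Qs = 5·14 - 24 = 46.
Consumer surplus without the control is ½ · (14.25 - 9) · 21 = 55.125.
With the floor, consumers buy 1 units at 14, so CS = ½ · (14.25 - 14) · 1 = 0.125.
Change in consumer surplus = 0.125 - 55.125 = -55.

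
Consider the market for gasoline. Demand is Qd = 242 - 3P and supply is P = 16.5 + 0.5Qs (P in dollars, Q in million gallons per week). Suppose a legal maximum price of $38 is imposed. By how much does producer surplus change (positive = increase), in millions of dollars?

-1020

Rearranging supply gives Qs = 2P - 33. Setting quantity demanded equal to quantity supplied, 242 - 3P = 2P - 33, gives P* = 55 and Q* = 77.
Because the ceiling (38) lies below the market-clearing price, it is binding.
At P = 38: Qd = 242 - 3·38 = 128 and Qs = 2·38 - 33 = 43.
Producer surplus without the control is ½ · (55 - 16.5) · 77 = 1482.25.
With the ceiling, producers sell 43 units at 38, so PS = ½ · (38 - 16.5) · 43 = 462.25.
Change in producer surplus = 462.25 - 1482.25 = -1020.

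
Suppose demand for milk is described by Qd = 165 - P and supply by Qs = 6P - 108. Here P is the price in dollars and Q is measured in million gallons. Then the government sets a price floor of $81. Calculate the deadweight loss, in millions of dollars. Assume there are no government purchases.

In a free market, 165 - P = 6P - 108 gives the equilibrium P* = 39, Q* = 126.
The floor of 81 is above the equilibrium price 39, so it binds.
At P = 81: Qd = 165 - 81 = 84 and Qs = 6·81 - 108 = 378.
Quantity traded falls to 84. At Q = 84 the demand price is 165 - 84 = 81 and the supply price is (108 + 84)/6 = 32.
Deadweight loss = ½ · (81 - 32) · (126 - 84) = ½ · 49 · 42 = 1029.

1029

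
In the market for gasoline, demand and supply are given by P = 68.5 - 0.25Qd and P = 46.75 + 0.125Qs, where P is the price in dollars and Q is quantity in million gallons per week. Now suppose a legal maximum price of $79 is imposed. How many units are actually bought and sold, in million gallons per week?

58

Rearranging demand gives Qd = 274 - 4P; rearranging supply gives Qs = 8P - 374. Equilibrium: 274 - 4P = 8P - 374, so 648 = 12P and P* = 54, Q* = 58.
The ceiling of 79 is above the equilibrium price 54, so it is not binding; the market clears at P* = 54, Q* = 58.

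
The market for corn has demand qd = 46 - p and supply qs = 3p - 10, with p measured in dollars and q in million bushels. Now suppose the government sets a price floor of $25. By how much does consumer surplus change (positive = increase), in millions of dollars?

In a free market, 46 - p = 3p - 10 gives the equilibrium p* = 14, q* = 32.
Because the floor (25) lies above the market-clearing price, it is binding.
At p = 25: qd = 46 - 25 = 21 and qs = 3·25 - 10 = 65.
Consumer surplus without the control is ½ · (46 - 14) · 32 = 512.
With the floor, consumers buy 21 units at 25, so CS = ½ · (46 - 25) · 21 = 220.5.
Change in consumer surplus = 220.5 - 512 = -291.5.

-291.5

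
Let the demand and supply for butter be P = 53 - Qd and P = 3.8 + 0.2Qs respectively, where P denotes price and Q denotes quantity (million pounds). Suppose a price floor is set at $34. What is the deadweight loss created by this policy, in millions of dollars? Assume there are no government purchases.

Rearranging demand gives Qd = 53 - P; rearranging supply gives Qs = 5P - 19. In a free market, 53 - P = 5P - 19 gives the equilibrium P* = 12, Q* = 41.
Since 34 > 12, the floor is binding.
At P = 34: Qd = 53 - 34 = 19 and Qs = 5·34 - 19 = 151.
Quantity traded falls to 19. At Q = 19 the demand price is 53 - 19 = 34 and the supply price is (19 + 19)/5 = 7.6.
Deadweight loss = ½ · (34 - 7.6) · (41 - 19) = ½ · 26.4 · 22 = 290.4.

290.4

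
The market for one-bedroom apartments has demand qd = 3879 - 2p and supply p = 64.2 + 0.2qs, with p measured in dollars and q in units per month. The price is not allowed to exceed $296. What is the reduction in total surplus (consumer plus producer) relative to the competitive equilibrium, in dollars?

Rearranging supply gives qs = 5p - 321. In a free market, 3879 - 2p = 5p - 321 gives the equilibrium p* = 600, q* = 2679.
The ceiling of 296 is below the equilibrium price 600, so it binds.
At p = 296: qd = 3879 - 2·296 = 3287 and qs = 5·296 - 321 = 1159.
Quantity traded falls to 1159. At q = 1159 the demand price is (3879 - 1159)/2 = 1360 and the supply price is (321 + 1159)/5 = 296.
Deadweight loss = ½ · (1360 - 296) · (2679 - 1159) = ½ · 1064 · 1520 = 808640.

808640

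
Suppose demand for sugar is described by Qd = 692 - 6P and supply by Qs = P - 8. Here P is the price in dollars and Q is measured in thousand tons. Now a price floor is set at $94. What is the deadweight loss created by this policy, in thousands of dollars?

0

Without the control the market clears where 692 - 6P = P - 8, i.e. P* = 100 and Q* = 92.
Since 94 is below P* = 100, the floor does not bind and the free-market outcome prevails.
Since the control does not bind, no trades are prevented and deadweight loss is zero.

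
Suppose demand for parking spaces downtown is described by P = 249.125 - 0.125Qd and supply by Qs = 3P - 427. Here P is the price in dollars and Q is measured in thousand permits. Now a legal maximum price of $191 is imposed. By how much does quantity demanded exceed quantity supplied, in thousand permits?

Rearranging demand gives Qd = 1993 - 8P. Without the control the market clears where 1993 - 8P = 3P - 427, i.e. P* = 220 and Q* = 233.
Because the ceiling (191) lies below the market-clearing price, it is binding.
At P = 191: Qd = 1993 - 8·191 = 465 and Qs = 3·191 - 427 = 146.
Shortage = Qd - Qs = 465 - 146 = 319.

319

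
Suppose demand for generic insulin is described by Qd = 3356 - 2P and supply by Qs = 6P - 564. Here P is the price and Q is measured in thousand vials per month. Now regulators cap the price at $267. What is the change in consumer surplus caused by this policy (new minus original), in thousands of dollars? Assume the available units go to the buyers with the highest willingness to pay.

In a free market, 3356 - 2P = 6P - 564 gives the equilibrium P* = 490, Q* = 2376.
Because the ceiling (267) lies below the market-clearing price, it is binding.
At P = 267: Qd = 3356 - 2·267 = 2822 and Qs = 6·267 - 564 = 1038.
Consumer surplus without the control is ½ · (1678 - 490) · 2376 = 1411344.
With the ceiling, 1038 units are sold at 267 (assume they go to the highest-value buyers). The demand price at Q = 1038 is 1159, so CS = ½ · [(1678 - 267) + (1159 - 267)] · 1038 = 1195257.
Change in consumer surplus = 1195257 - 1411344 = -216087.

-216087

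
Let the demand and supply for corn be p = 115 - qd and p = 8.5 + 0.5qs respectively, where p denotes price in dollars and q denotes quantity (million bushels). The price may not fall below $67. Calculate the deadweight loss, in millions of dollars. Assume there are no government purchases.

Rearranging demand gives qd = 115 - p; rearranging supply gives qs = 2p - 17. Equilibrium: 115 - p = 2p - 17, so 132 = 3p and p* = 44, q* = 71.
Because the floor (67) lies above the market-clearing price, it is binding.
At p = 67: qd = 115 - 67 = 48 and qs = 2·67 - 17 = 117.
Quantity traded falls to 48. At q = 48 the demand price is 115 - 48 = 67 and the supply price is (17 + 48)/2 = 32.5.
Deadweight loss = ½ · (67 - 32.5) · (71 - 48) = ½ · 34.5 · 23 = 396.75.

396.75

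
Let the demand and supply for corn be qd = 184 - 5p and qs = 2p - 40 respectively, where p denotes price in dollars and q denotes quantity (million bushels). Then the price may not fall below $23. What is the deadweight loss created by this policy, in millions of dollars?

0

Without the control the market clears where 184 - 5p = 2p - 40, i.e. p* = 32 and q* = 24.
The floor of 23 is below the equilibrium price 32, so it is not binding; the market clears at p* = 32, q* = 24.
Since the control does not bind, no trades are prevented and deadweight loss is zero.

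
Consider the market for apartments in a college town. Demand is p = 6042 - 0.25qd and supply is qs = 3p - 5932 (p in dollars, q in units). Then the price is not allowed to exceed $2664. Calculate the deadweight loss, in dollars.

Rearranging demand gives qd = 24168 - 4p. Without the control the market clears where 24168 - 4p = 3p - 5932, i.e. p* = 4300 and q* = 6968.
Because the ceiling (2664) lies below the market-clearing price, it is binding.
At p = 2664: qd = 24168 - 4·2664 = 13512 and qs = 3·2664 - 5932 = 2060.
Quantity traded falls to 2060. At q = 2060 the demand price is (24168 - 2060)/4 = 5527 and the supply price is (5932 + 2060)/3 = 2664.
Deadweight loss = ½ · (5527 - 2664) · (6968 - 2060) = ½ · 2863 · 4908 = 7025802.

7025802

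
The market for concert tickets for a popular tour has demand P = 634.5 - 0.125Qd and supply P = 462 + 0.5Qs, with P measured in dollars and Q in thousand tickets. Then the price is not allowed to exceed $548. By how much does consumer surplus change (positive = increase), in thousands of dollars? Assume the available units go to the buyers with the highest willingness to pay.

Rearranging demand gives Qd = 5076 - 8P; rearranging supply gives Qs = 2P - 924. Without the control the market clears where 5076 - 8P = 2P - 924, i.e. P* = 600 and Q* = 276.
Because the ceiling (548) lies below the market-clearing price, it is binding.
At P = 548: Qd = 5076 - 8·548 = 692 and Qs = 2·548 - 924 = 172.
Consumer surplus without the control is ½ · (634.5 - 600) · 276 = 4761.
With the ceiling, 172 units are sold at 548 (assume they go to the highest-value buyers). The demand price at Q = 172 is 613, so CS = ½ · [(634.5 - 548) + (613 - 548)] · 172 = 13029.
Change in consumer surplus = 13029 - 4761 = 8268.

8268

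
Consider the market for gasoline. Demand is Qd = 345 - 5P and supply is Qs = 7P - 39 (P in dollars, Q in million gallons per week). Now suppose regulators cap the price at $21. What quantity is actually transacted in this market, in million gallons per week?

108

Setting quantity demanded equal to quantity supplied, 345 - 5P = 7P - 39, gives P* = 32 and Q* = 185.
Because the ceiling (21) lies below the market-clearing price, it is binding.
At P = 21: Qd = 345 - 5·21 = 240 and Qs = 7·21 - 39 = 108.
The quantity actually transacted is the short side, supply: 108.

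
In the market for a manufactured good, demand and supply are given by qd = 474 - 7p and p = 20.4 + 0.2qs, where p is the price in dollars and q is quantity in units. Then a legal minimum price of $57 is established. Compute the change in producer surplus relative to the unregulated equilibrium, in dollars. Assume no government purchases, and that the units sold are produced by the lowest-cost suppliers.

278.1

Rearranging supply gives qs = 5p - 102. Equilibrium: 474 - 7p = 5p - 102, so 576 = 12p and p* = 48, q* = 138.
The floor of 57 is above the equilibrium price 48, so it binds.
At p = 57: qd = 474 - 7·57 = 75 and qs = 5·57 - 102 = 183.
Producer surplus without the control is ½ · (48 - 20.4) · 138 = 1904.4.
With the floor, 75 units are sold at 57. The supply price at q = 75 is 35.4, so PS = ½ · [(57 - 20.4) + (57 - 35.4)] · 75 = 2182.5.
Change in producer surplus = 2182.5 - 1904.4 = 278.1.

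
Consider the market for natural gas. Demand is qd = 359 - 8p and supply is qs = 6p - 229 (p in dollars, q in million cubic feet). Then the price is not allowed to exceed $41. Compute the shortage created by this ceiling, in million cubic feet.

In a free market, 359 - 8p = 6p - 229 gives the equilibrium p* = 42, q* = 23.
Because the ceiling (41) lies below the market-clearing price, it is binding.
At p = 41: qd = 359 - 8·41 = 31 and qs = 6·41 - 229 = 17.
Shortage = qd - qs = 31 - 17 = 14.

14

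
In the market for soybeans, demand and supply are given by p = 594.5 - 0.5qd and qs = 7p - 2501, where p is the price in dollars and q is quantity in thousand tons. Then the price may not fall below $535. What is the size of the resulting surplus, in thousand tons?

Rearranging demand gives qd = 1189 - 2p. In a free market, 1189 - 2p = 7p - 2501 gives the equilibrium p* = 410, q* = 369.
The floor of 535 is above the equilibrium price 410, so it binds.
At p = 535: qd = 1189 - 2·535 = 119 and qs = 7·535 - 2501 = 1244.
Surplus = qs - qd = 1244 - 119 = 1125.

1125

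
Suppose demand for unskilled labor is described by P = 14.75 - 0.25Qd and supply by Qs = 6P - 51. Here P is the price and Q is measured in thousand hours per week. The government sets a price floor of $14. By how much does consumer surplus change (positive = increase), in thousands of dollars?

Rearranging demand gives Qd = 59 - 4P. Equilibrium: 59 - 4P = 6P - 51, so 110 = 10P and P* = 11, Q* = 15.
The floor of 14 is above the equilibrium price 11, so it binds.
At P = 14: Qd = 59 - 4·14 = 3 and Qs = 6·14 - 51 = 33.
Consumer surplus without the control is ½ · (14.75 - 11) · 15 = 28.125.
With the floor, consumers buy 3 units at 14, so CS = ½ · (14.75 - 14) · 3 = 1.125.
Change in consumer surplus = 1.125 - 28.125 = -27.

-27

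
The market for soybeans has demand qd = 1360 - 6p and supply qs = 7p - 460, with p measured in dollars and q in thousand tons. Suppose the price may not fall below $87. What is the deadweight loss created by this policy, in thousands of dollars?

Without the control the market clears where 1360 - 6p = 7p - 460, i.e. p* = 140 and q* = 520.
Since 87 is below p* = 140, the floor does not bind and the free-market outcome prevails.
Since the control does not bind, no trades are prevented and deadweight loss is zero.

0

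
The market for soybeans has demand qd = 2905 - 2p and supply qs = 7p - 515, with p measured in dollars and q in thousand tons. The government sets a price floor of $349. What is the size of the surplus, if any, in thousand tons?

In a free market, 2905 - 2p = 7p - 515 gives the equilibrium p* = 380, q* = 2145.
The floor of 349 is below the equilibrium price 380, so it is not binding; the market clears at p* = 380, q* = 2145.
Since the control does not bind, there is no surplus.

0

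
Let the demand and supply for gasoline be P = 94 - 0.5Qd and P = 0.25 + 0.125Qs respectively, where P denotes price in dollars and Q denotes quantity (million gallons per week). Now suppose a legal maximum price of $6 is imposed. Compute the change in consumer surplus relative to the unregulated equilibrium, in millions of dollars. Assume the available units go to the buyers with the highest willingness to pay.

-2106

Rearranging demand gives Qd = 188 - 2P; rearranging supply gives Qs = 8P - 2. Setting quantity demanded equal to quantity supplied, 188 - 2P = 8P - 2, gives P* = 19 and Q* = 150.
Since 6 < 19, the ceiling is binding.
At P = 6: Qd = 188 - 2·6 = 176 and Qs = 8·6 - 2 = 46.
Consumer surplus without the control is ½ · (94 - 19) · 150 = 5625.
With the ceiling, 46 units are sold at 6 (assume they go to the highest-value buyers). The demand price at Q = 46 is 71, so CS = ½ · [(94 - 6) + (71 - 6)] · 46 = 3519.
Change in consumer surplus = 3519 - 5625 = -2106.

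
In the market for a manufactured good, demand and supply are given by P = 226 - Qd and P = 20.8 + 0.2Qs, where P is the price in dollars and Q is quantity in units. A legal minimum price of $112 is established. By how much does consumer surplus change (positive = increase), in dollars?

-8122.5

Rearranging demand gives Qd = 226 - P; rearranging supply gives Qs = 5P - 104. Equilibrium: 226 - P = 5P - 104, so 330 = 6P and P* = 55, Q* = 171.
Because the floor (112) lies above the market-clearing price, it is binding.
At P = 112: Qd = 226 - 112 = 114 and Qs = 5·112 - 104 = 456.
Consumer surplus without the control is ½ · (226 - 55) · 171 = 14620.5.
With the floor, consumers buy 114 units at 112, so CS = ½ · (226 - 112) · 114 = 6498.
Change in consumer surplus = 6498 - 14620.5 = -8122.5.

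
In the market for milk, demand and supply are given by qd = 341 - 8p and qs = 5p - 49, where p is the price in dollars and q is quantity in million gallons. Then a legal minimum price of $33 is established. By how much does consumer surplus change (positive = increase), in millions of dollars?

Without the control the market clears where 341 - 8p = 5p - 49, i.e. p* = 30 and q* = 101.
Since 33 > 30, the floor is binding.
At p = 33: qd = 341 - 8·33 = 77 and qs = 5·33 - 49 = 116.
Consumer surplus without the control is ½ · (42.625 - 30) · 101 = 637.5625.
With the floor, consumers buy 77 units at 33, so CS = ½ · (42.625 - 33) · 77 = 370.5625.
Change in consumer surplus = 370.5625 - 637.5625 = -267.

-267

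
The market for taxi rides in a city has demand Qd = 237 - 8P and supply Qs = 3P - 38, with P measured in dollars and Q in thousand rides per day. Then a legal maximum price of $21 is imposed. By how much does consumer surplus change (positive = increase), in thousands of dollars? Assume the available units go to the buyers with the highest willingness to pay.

91

Without the control the market clears where 237 - 8P = 3P - 38, i.e. P* = 25 and Q* = 37.
Because the ceiling (21) lies below the market-clearing price, it is binding.
At P = 21: Qd = 237 - 8·21 = 69 and Qs = 3·21 - 38 = 25.
Consumer surplus without the control is ½ · (29.625 - 25) · 37 = 85.5625.
With the ceiling, 25 units are sold at 21 (assume they go to the highest-value buyers). The demand price at Q = 25 is 26.5, so CS = ½ · [(29.625 - 21) + (26.5 - 21)] · 25 = 176.5625.
Change in consumer surplus = 176.5625 - 85.5625 = 91.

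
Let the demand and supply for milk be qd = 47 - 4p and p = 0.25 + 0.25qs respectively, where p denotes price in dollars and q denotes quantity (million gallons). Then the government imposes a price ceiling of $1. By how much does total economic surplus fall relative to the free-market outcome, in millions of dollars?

Rearranging supply gives qs = 4p - 1. Without the control the market clears where 47 - 4p = 4p - 1, i.e. p* = 6 and q* = 23.
The ceiling of 1 is below the equilibrium price 6, so it binds.
At p = 1: qd = 47 - 4·1 = 43 and qs = 4·1 - 1 = 3.
Quantity traded falls to 3. At q = 3 the demand price is (47 - 3)/4 = 11 and the supply price is (1 + 3)/4 = 1.
Deadweight loss = ½ · (11 - 1) · (23 - 3) = ½ · 10 · 20 = 100.

100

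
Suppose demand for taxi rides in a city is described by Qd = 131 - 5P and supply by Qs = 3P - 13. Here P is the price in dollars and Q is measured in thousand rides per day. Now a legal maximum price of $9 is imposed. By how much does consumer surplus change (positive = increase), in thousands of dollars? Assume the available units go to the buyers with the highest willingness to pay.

Without the control the market clears where 131 - 5P = 3P - 13, i.e. P* = 18 and Q* = 41.
Because the ceiling (9) lies below the market-clearing price, it is binding.
At P = 9: Qd = 131 - 5·9 = 86 and Qs = 3·9 - 13 = 14.
Consumer surplus without the control is ½ · (26.2 - 18) · 41 = 168.1.
With the ceiling, 14 units are sold at 9 (assume they go to the highest-value buyers). The demand price at Q = 14 is 23.4, so CS = ½ · [(26.2 - 9) + (23.4 - 9)] · 14 = 221.2.
Change in consumer surplus = 221.2 - 168.1 = 53.1.

53.1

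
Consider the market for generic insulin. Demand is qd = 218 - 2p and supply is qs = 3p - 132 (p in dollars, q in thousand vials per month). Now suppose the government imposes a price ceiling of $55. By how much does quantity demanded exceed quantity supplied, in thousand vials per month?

75

Equilibrium: 218 - 2p = 3p - 132, so 350 = 5p and p* = 70, q* = 78.
The ceiling of 55 is below the equilibrium price 70, so it binds.
At p = 55: qd = 218 - 2·55 = 108 and qs = 3·55 - 132 = 33.
Shortage = qd - qs = 108 - 33 = 75.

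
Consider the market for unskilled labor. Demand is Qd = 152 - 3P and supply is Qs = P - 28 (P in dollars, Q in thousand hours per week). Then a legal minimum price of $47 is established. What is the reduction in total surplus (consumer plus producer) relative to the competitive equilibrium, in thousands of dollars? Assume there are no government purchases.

24

Equilibrium: 152 - 3P = P - 28, so 180 = 4P and P* = 45, Q* = 17.
Since 47 > 45, the floor is binding.
At P = 47: Qd = 152 - 3·47 = 11 and Qs = 47 - 28 = 19.
Quantity traded falls to 11. At Q = 11 the demand price is (152 - 11)/3 = 47 and the supply price is 28 + 11 = 39.
Deadweight loss = ½ · (47 - 39) · (17 - 11) = ½ · 8 · 6 = 24.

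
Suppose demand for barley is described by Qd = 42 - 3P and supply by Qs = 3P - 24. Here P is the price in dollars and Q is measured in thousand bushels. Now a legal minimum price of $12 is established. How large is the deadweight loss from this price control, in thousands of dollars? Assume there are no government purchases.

3

Equilibrium: 42 - 3P = 3P - 24, so 66 = 6P and P* = 11, Q* = 9.
Since 12 > 11, the floor is binding.
At P = 12: Qd = 42 - 3·12 = 6 and Qs = 3·12 - 24 = 12.
Quantity traded falls to 6. At Q = 6 the demand price is (42 - 6)/3 = 12 and the supply price is (24 + 6)/3 = 10.
Deadweight loss = ½ · (12 - 10) · (9 - 6) = ½ · 2 · 3 = 3.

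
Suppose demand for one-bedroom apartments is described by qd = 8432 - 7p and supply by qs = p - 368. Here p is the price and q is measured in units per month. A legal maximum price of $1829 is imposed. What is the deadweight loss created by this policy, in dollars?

0

Without the control the market clears where 8432 - 7p = p - 368, i.e. p* = 1100 and q* = 732.
The ceiling of 1829 is above the equilibrium price 1100, so it is not binding; the market clears at p* = 1100, q* = 732.
Since the control does not bind, no trades are prevented and deadweight loss is zero.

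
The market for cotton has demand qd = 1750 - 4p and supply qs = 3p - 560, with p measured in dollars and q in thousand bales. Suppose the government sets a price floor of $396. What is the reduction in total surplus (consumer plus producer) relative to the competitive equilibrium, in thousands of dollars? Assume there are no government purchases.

Equilibrium: 1750 - 4p = 3p - 560, so 2310 = 7p and p* = 330, q* = 430.
Since 396 > 330, the floor is binding.
At p = 396: qd = 1750 - 4·396 = 166 and qs = 3·396 - 560 = 628.
Quantity traded falls to 166. At q = 166 the demand price is (1750 - 166)/4 = 396 and the supply price is (560 + 166)/3 = 242.
Deadweight loss = ½ · (396 - 242) · (430 - 166) = ½ · 154 · 264 = 20328.

20328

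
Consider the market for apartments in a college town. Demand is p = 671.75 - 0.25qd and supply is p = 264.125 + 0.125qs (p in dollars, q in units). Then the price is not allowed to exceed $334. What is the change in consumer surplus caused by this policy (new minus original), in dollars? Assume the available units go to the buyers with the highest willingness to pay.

Rearranging demand gives qd = 2687 - 4p; rearranging supply gives qs = 8p - 2113. Setting quantity demanded equal to quantity supplied, 2687 - 4p = 8p - 2113, gives p* = 400 and q* = 1087.
Since 334 < 400, the ceiling is binding.
At p = 334: qd = 2687 - 4·334 = 1351 and qs = 8·334 - 2113 = 559.
Consumer surplus without the control is ½ · (671.75 - 400) · 1087 = 147696.125.
With the ceiling, 559 units are sold at 334 (assume they go to the highest-value buyers). The demand price at q = 559 is 532, so CS = ½ · [(671.75 - 334) + (532 - 334)] · 559 = 149742.125.
Change in consumer surplus = 149742.125 - 147696.125 = 2046.

2046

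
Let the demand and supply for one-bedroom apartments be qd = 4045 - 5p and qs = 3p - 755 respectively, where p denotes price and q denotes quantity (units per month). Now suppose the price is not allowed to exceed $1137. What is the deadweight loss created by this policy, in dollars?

Setting quantity demanded equal to quantity supplied, 4045 - 5p = 3p - 755, gives p* = 600 and q* = 1045.
The ceiling of 1137 is above the equilibrium price 600, so it is not binding; the market clears at p* = 600, q* = 1045.
Since the control does not bind, no trades are prevented and deadweight loss is zero.

0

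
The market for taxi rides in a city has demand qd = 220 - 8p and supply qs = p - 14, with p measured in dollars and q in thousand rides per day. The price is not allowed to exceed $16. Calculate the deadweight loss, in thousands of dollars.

Without the control the market clears where 220 - 8p = p - 14, i.e. p* = 26 and q* = 12.
Because the ceiling (16) lies below the market-clearing price, it is binding.
At p = 16: qd = 220 - 8·16 = 92 and qs = 16 - 14 = 2.
Quantity traded falls to 2. At q = 2 the demand price is (220 - 2)/8 = 27.25 and the supply price is 14 + 2 = 16.
Deadweight loss = ½ · (27.25 - 16) · (12 - 2) = ½ · 11.25 · 10 = 56.25.

56.25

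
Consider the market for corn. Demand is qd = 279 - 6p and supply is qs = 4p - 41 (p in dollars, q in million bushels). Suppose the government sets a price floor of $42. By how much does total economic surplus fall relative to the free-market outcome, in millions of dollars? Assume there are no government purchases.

In a free market, 279 - 6p = 4p - 41 gives the equilibrium p* = 32, q* = 87.
The floor of 42 is above the equilibrium price 32, so it binds.
At p = 42: qd = 279 - 6·42 = 27 and qs = 4·42 - 41 = 127.
Quantity traded falls to 27. At q = 27 the demand price is (279 - 27)/6 = 42 and the supply price is (41 + 27)/4 = 17.
Deadweight loss = ½ · (42 - 17) · (87 - 27) = ½ · 25 · 60 = 750.

750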